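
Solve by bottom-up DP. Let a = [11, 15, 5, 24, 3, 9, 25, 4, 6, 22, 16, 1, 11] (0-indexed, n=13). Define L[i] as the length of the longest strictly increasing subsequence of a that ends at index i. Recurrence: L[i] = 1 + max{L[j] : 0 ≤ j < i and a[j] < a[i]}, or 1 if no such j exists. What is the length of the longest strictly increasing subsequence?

   i    0    1    2    3    4    5    6    7    8    9   10   11   12
a[i]   11   15    5   24    3    9   25    4    6   22   16    1   11
L[i]    1    2    1    3    1    2    4    2    3    4    4    1    4

4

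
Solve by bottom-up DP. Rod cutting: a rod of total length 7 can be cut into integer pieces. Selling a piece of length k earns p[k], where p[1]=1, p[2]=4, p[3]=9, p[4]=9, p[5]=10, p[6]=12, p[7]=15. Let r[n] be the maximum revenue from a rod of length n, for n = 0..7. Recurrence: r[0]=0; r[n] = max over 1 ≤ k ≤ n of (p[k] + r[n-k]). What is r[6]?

   n    0    1    2    3    4    5    6    7
r[n]    0    1    4    9   10   13   18   19

18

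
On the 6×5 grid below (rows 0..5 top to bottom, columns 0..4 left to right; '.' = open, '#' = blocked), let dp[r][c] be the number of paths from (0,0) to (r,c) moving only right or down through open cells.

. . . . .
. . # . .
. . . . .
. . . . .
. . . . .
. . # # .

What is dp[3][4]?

r\c   0   1   2   3   4
  0   1   1   1   1   1
  1   1   2   0   1   2
  2   1   3   3   4   6
  3   1   4   7  11  17
  4   1   5  12  23  40
  5   1   6   0   0  40

17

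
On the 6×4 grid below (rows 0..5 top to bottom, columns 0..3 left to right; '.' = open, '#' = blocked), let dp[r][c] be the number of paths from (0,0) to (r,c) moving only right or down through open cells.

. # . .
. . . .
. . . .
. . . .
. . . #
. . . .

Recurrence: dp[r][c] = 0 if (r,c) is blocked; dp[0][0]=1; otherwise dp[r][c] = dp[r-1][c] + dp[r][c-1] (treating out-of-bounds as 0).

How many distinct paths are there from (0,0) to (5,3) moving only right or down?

r\c   0   1   2   3
  0   1   0   0   0
  1   1   1   1   1
  2   1   2   3   4
  3   1   3   6  10
  4   1   4  10   0
  5   1   5  15  15

15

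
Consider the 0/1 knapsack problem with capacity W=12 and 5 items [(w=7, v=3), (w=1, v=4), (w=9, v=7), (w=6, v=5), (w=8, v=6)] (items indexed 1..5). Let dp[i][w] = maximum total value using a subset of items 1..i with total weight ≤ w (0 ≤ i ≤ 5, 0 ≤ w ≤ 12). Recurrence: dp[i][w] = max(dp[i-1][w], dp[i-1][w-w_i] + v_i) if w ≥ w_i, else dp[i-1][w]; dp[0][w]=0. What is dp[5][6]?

5

i\w   0   1   2   3   4   5   6   7   8   9  10  11  12
  0   0   0   0   0   0   0   0   0   0   0   0   0   0
  1   0   0   0   0   0   0   0   3   3   3   3   3   3
  2   0   4   4   4   4   4   4   4   7   7   7   7   7
  3   0   4   4   4   4   4   4   4   7   7  11  11  11
  4   0   4   4   4   4   4   5   9   9   9  11  11  11
  5   0   4   4   4   4   4   5   9   9  10  11  11  11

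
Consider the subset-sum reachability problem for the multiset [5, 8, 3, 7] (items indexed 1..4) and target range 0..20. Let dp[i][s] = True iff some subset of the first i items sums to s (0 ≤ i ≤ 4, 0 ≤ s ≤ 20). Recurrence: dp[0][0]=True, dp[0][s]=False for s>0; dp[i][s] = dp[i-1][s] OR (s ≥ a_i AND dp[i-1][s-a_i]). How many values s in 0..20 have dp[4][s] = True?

13

i\s   0   1   2   3   4   5   6   7   8   9  10  11  12  13  14  15  16  17  18  19  20
  0   T   F   F   F   F   F   F   F   F   F   F   F   F   F   F   F   F   F   F   F   F
  1   T   F   F   F   F   T   F   F   F   F   F   F   F   F   F   F   F   F   F   F   F
  2   T   F   F   F   F   T   F   F   T   F   F   F   F   T   F   F   F   F   F   F   F
  3   T   F   F   T   F   T   F   F   T   F   F   T   F   T   F   F   T   F   F   F   F
  4   T   F   F   T   F   T   F   T   T   F   T   T   T   T   F   T   T   F   T   F   T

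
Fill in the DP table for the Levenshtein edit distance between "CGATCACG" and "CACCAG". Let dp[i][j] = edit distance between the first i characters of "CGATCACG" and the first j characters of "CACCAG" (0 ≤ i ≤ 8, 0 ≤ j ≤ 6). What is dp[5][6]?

   ''  C  A  C  C  A  G
''  0  1  2  3  4  5  6
 C  1  0  1  2  3  4  5
 G  2  1  1  2  3  4  4
 A  3  2  1  2  3  3  4
 T  4  3  2  2  3  4  4
 C  5  4  3  2  2  3  4
 A  6  5  4  3  3  2  3
 C  7  6  5  4  3  3  3
 G  8  7  6  5  4  4  3

4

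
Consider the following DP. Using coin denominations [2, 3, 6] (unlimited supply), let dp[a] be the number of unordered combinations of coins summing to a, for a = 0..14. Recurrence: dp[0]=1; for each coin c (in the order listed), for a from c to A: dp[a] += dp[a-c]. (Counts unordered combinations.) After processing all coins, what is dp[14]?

after  coin     0     1     2     3     4     5     6     7     8     9    10    11    12    13    14
          2     1     0     1     0     1     0     1     0     1     0     1     0     1     0     1
          3     1     0     1     1     1     1     2     1     2     2     2     2     3     2     3
          6     1     0     1     1     1     1     3     1     3     3     3     3     6     3     6

6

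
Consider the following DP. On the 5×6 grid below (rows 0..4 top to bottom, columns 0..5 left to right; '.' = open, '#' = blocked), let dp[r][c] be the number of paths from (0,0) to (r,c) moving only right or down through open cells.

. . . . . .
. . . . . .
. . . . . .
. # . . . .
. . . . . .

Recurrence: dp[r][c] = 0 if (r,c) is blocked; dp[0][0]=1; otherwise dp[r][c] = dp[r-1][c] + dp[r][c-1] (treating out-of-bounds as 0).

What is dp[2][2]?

r\c   0   1   2   3   4   5
  0   1   1   1   1   1   1
  1   1   2   3   4   5   6
  2   1   3   6  10  15  21
  3   1   0   6  16  31  52
  4   1   1   7  23  54 106

6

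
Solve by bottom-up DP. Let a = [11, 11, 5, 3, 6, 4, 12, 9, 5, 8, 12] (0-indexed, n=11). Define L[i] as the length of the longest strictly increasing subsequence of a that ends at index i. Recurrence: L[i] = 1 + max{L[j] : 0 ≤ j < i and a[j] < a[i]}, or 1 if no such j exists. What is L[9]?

4

   i    0    1    2    3    4    5    6    7    8    9   10
a[i]   11   11    5    3    6    4   12    9    5    8   12
L[i]    1    1    1    1    2    2    3    3    3    4    5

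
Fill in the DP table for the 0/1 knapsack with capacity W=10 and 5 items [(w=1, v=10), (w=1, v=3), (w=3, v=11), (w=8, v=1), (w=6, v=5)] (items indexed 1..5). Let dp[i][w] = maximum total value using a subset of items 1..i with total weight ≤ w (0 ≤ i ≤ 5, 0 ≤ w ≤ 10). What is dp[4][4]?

21

i\w   0   1   2   3   4   5   6   7   8   9  10
  0   0   0   0   0   0   0   0   0   0   0   0
  1   0  10  10  10  10  10  10  10  10  10  10
  2   0  10  13  13  13  13  13  13  13  13  13
  3   0  10  13  13  21  24  24  24  24  24  24
  4   0  10  13  13  21  24  24  24  24  24  24
  5   0  10  13  13  21  24  24  24  24  24  26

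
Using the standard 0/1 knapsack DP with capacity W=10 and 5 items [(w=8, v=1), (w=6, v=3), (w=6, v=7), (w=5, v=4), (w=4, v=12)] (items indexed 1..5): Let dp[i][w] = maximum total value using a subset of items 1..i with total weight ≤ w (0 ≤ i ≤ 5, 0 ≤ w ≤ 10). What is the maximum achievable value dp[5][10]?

19

i\w   0   1   2   3   4   5   6   7   8   9  10
  0   0   0   0   0   0   0   0   0   0   0   0
  1   0   0   0   0   0   0   0   0   1   1   1
  2   0   0   0   0   0   0   3   3   3   3   3
  3   0   0   0   0   0   0   7   7   7   7   7
  4   0   0   0   0   0   4   7   7   7   7   7
  5   0   0   0   0  12  12  12  12  12  16  19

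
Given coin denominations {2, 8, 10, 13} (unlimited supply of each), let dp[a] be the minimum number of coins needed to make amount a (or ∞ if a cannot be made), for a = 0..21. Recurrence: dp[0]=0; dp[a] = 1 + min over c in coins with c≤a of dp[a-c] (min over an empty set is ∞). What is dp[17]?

 a  0  1  2  3  4  5  6  7  8  9 10 11 12 13 14 15 16 17 18 19 20 21
dp  0  -  1  -  2  -  3  -  1  -  1  -  2  1  3  2  2  3  2  4  2  2
(- denotes ∞ / unreachable)

3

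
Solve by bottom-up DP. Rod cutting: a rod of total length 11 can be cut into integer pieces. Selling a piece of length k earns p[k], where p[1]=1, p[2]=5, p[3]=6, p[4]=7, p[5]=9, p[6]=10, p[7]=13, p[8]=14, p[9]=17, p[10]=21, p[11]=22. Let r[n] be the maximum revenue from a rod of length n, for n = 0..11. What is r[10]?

25

   n    0    1    2    3    4    5    6    7    8    9   10   11
r[n]    0    1    5    6   10   11   15   16   20   21   25   26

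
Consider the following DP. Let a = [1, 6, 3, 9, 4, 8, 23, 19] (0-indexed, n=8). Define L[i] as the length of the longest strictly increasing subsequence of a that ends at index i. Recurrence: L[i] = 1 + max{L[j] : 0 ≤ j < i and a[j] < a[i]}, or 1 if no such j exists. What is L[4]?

   i    0    1    2    3    4    5    6    7
a[i]    1    6    3    9    4    8   23   19
L[i]    1    2    2    3    3    4    5    5

3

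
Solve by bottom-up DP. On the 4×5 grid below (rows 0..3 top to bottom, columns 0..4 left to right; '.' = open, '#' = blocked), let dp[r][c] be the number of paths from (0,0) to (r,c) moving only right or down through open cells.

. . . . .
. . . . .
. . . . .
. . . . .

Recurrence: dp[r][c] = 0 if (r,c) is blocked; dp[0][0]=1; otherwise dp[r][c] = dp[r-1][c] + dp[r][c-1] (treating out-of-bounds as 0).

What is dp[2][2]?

6

r\c   0   1   2   3   4
  0   1   1   1   1   1
  1   1   2   3   4   5
  2   1   3   6  10  15
  3   1   4  10  20  35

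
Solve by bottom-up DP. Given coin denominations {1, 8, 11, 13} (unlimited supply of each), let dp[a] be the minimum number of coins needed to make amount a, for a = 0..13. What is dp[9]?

 a  0  1  2  3  4  5  6  7  8  9 10 11 12 13
dp  0  1  2  3  4  5  6  7  1  2  3  1  2  1

2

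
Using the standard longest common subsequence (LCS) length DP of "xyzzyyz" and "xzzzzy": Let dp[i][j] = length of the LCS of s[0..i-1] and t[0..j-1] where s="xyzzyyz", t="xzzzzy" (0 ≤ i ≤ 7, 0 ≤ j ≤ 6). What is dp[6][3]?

   ''  x  z  z  z  z  y
''  0  0  0  0  0  0  0
 x  0  1  1  1  1  1  1
 y  0  1  1  1  1  1  2
 z  0  1  2  2  2  2  2
 z  0  1  2  3  3  3  3
 y  0  1  2  3  3  3  4
 y  0  1  2  3  3  3  4
 z  0  1  2  3  4  4  4

3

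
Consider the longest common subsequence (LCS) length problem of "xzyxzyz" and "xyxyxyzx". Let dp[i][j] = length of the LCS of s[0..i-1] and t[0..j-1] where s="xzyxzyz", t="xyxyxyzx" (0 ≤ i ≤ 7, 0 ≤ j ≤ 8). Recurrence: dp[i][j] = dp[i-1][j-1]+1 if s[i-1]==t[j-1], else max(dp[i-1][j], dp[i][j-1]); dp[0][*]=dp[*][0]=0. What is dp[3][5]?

2

   ''  x  y  x  y  x  y  z  x
''  0  0  0  0  0  0  0  0  0
 x  0  1  1  1  1  1  1  1  1
 z  0  1  1  1  1  1  1  2  2
 y  0  1  2  2  2  2  2  2  2
 x  0  1  2  3  3  3  3  3  3
 z  0  1  2  3  3  3  3  4  4
 y  0  1  2  3  4  4  4  4  4
 z  0  1  2  3  4  4  4  5  5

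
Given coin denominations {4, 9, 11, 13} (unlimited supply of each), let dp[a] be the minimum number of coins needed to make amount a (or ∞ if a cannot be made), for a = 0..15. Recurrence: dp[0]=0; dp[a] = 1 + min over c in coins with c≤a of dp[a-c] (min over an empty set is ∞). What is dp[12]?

3

 a  0  1  2  3  4  5  6  7  8  9 10 11 12 13 14 15
dp  0  -  -  -  1  -  -  -  2  1  -  1  3  1  -  2
(- denotes ∞ / unreachable)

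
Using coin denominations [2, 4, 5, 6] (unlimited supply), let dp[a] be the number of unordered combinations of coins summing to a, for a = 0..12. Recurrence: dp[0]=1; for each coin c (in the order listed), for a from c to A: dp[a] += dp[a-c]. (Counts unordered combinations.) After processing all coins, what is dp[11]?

after  coin     0     1     2     3     4     5     6     7     8     9    10    11    12
          2     1     0     1     0     1     0     1     0     1     0     1     0     1
          4     1     0     1     0     2     0     2     0     3     0     3     0     4
          5     1     0     1     0     2     1     2     1     3     2     4     2     5
          6     1     0     1     0     2     1     3     1     4     2     6     3     8

3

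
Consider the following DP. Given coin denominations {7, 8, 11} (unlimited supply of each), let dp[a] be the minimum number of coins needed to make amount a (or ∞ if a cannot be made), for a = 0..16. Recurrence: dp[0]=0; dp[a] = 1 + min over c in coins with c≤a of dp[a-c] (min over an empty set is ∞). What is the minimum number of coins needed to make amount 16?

 a  0  1  2  3  4  5  6  7  8  9 10 11 12 13 14 15 16
dp  0  -  -  -  -  -  -  1  1  -  -  1  -  -  2  2  2
(- denotes ∞ / unreachable)

2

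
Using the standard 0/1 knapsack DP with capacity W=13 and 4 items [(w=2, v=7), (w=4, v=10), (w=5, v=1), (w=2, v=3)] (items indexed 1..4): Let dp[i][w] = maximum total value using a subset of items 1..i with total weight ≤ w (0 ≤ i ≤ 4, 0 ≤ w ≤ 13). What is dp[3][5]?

i\w   0   1   2   3   4   5   6   7   8   9  10  11  12  13
  0   0   0   0   0   0   0   0   0   0   0   0   0   0   0
  1   0   0   7   7   7   7   7   7   7   7   7   7   7   7
  2   0   0   7   7  10  10  17  17  17  17  17  17  17  17
  3   0   0   7   7  10  10  17  17  17  17  17  18  18  18
  4   0   0   7   7  10  10  17  17  20  20  20  20  20  21

10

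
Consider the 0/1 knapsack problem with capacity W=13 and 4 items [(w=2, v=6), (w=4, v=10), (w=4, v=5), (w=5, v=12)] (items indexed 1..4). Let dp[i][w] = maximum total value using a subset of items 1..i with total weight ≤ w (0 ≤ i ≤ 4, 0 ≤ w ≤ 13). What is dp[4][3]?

i\w   0   1   2   3   4   5   6   7   8   9  10  11  12  13
  0   0   0   0   0   0   0   0   0   0   0   0   0   0   0
  1   0   0   6   6   6   6   6   6   6   6   6   6   6   6
  2   0   0   6   6  10  10  16  16  16  16  16  16  16  16
  3   0   0   6   6  10  10  16  16  16  16  21  21  21  21
  4   0   0   6   6  10  12  16  18  18  22  22  28  28  28

6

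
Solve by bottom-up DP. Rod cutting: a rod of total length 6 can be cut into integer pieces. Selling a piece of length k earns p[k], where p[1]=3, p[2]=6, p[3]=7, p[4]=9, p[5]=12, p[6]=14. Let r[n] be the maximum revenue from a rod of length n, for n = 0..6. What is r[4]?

   n    0    1    2    3    4    5    6
r[n]    0    3    6    9   12   15   18

12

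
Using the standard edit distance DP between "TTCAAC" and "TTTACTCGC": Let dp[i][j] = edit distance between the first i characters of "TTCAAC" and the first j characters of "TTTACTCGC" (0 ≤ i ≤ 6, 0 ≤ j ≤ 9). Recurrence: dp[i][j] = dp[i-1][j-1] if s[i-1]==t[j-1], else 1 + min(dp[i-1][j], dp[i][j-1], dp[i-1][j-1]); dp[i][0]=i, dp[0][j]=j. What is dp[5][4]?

2

   ''  T  T  T  A  C  T  C  G  C
''  0  1  2  3  4  5  6  7  8  9
 T  1  0  1  2  3  4  5  6  7  8
 T  2  1  0  1  2  3  4  5  6  7
 C  3  2  1  1  2  2  3  4  5  6
 A  4  3  2  2  1  2  3  4  5  6
 A  5  4  3  3  2  2  3  4  5  6
 C  6  5  4  4  3  2  3  3  4  5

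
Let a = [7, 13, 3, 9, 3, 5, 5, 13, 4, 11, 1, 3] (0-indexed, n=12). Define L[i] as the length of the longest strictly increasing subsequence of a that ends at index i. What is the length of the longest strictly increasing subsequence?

   i    0    1    2    3    4    5    6    7    8    9   10   11
a[i]    7   13    3    9    3    5    5   13    4   11    1    3
L[i]    1    2    1    2    1    2    2    3    2    3    1    2

3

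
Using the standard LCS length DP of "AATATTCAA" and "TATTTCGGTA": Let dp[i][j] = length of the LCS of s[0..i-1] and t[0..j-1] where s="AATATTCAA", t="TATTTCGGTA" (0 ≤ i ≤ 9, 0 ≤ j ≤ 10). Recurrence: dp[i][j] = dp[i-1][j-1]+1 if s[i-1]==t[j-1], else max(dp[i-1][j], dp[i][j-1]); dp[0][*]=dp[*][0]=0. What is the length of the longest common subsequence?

6

   ''  T  A  T  T  T  C  G  G  T  A
''  0  0  0  0  0  0  0  0  0  0  0
 A  0  0  1  1  1  1  1  1  1  1  1
 A  0  0  1  1  1  1  1  1  1  1  2
 T  0  1  1  2  2  2  2  2  2  2  2
 A  0  1  2  2  2  2  2  2  2  2  3
 T  0  1  2  3  3  3  3  3  3  3  3
 T  0  1  2  3  4  4  4  4  4  4  4
 C  0  1  2  3  4  4  5  5  5  5  5
 A  0  1  2  3  4  4  5  5  5  5  6
 A  0  1  2  3  4  4  5  5  5  5  6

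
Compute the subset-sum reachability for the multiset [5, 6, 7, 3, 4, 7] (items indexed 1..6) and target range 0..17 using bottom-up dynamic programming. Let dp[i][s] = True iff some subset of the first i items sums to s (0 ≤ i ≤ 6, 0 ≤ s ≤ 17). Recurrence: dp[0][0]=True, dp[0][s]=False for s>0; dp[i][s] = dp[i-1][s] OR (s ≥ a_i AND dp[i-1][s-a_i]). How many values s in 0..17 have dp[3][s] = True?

i\s   0   1   2   3   4   5   6   7   8   9  10  11  12  13  14  15  16  17
  0   T   F   F   F   F   F   F   F   F   F   F   F   F   F   F   F   F   F
  1   T   F   F   F   F   T   F   F   F   F   F   F   F   F   F   F   F   F
  2   T   F   F   F   F   T   T   F   F   F   F   T   F   F   F   F   F   F
  3   T   F   F   F   F   T   T   T   F   F   F   T   T   T   F   F   F   F
  4   T   F   F   T   F   T   T   T   T   T   T   T   T   T   T   T   T   F
  5   T   F   F   T   T   T   T   T   T   T   T   T   T   T   T   T   T   T
  6   T   F   F   T   T   T   T   T   T   T   T   T   T   T   T   T   T   T

7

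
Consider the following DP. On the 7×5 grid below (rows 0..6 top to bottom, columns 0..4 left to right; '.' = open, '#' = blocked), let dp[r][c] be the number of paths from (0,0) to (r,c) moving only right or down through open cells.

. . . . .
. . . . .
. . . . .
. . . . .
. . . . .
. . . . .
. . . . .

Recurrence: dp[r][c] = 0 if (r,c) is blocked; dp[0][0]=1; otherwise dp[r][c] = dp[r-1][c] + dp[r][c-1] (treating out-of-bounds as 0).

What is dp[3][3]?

r\c   0   1   2   3   4
  0   1   1   1   1   1
  1   1   2   3   4   5
  2   1   3   6  10  15
  3   1   4  10  20  35
  4   1   5  15  35  70
  5   1   6  21  56 126
  6   1   7  28  84 210

20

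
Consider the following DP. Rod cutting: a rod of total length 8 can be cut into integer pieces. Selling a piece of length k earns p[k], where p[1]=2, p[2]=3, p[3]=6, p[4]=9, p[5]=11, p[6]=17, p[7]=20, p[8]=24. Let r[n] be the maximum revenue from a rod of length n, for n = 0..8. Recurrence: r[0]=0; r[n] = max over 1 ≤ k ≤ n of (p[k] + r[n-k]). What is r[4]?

9

   n    0    1    2    3    4    5    6    7    8
r[n]    0    2    4    6    9   11   17   20   24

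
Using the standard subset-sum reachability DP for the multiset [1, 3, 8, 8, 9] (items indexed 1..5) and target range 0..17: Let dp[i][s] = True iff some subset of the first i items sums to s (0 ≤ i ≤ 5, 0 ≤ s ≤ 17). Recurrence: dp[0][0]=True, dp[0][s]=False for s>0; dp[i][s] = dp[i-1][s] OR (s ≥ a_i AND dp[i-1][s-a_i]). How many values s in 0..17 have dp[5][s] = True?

12

i\s   0   1   2   3   4   5   6   7   8   9  10  11  12  13  14  15  16  17
  0   T   F   F   F   F   F   F   F   F   F   F   F   F   F   F   F   F   F
  1   T   T   F   F   F   F   F   F   F   F   F   F   F   F   F   F   F   F
  2   T   T   F   T   T   F   F   F   F   F   F   F   F   F   F   F   F   F
  3   T   T   F   T   T   F   F   F   T   T   F   T   T   F   F   F   F   F
  4   T   T   F   T   T   F   F   F   T   T   F   T   T   F   F   F   T   T
  5   T   T   F   T   T   F   F   F   T   T   T   T   T   T   F   F   T   T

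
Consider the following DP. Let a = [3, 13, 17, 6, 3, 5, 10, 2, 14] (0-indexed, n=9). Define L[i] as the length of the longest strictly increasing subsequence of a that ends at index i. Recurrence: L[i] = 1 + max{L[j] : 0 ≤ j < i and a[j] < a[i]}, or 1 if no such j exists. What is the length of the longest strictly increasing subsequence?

4

   i    0    1    2    3    4    5    6    7    8
a[i]    3   13   17    6    3    5   10    2   14
L[i]    1    2    3    2    1    2    3    1    4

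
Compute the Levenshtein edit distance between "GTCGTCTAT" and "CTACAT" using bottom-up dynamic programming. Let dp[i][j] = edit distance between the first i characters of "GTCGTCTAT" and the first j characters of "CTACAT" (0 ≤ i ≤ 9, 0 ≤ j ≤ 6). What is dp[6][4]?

4

   ''  C  T  A  C  A  T
''  0  1  2  3  4  5  6
 G  1  1  2  3  4  5  6
 T  2  2  1  2  3  4  5
 C  3  2  2  2  2  3  4
 G  4  3  3  3  3  3  4
 T  5  4  3  4  4  4  3
 C  6  5  4  4  4  5  4
 T  7  6  5  5  5  5  5
 A  8  7  6  5  6  5  6
 T  9  8  7  6  6  6  5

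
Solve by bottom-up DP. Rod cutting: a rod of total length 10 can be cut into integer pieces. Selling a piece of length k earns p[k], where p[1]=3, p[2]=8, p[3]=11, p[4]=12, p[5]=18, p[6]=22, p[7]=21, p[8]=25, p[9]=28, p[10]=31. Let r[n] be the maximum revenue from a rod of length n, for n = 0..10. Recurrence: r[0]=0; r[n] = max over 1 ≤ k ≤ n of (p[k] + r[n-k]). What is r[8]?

   n    0    1    2    3    4    5    6    7    8    9   10
r[n]    0    3    8   11   16   19   24   27   32   35   40

32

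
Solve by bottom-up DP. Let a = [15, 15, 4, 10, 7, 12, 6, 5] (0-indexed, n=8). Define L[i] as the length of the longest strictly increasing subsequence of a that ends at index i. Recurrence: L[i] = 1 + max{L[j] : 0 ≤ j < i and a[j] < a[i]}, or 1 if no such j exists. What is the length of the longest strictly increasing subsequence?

   i    0    1    2    3    4    5    6    7
a[i]   15   15    4   10    7   12    6    5
L[i]    1    1    1    2    2    3    2    2

3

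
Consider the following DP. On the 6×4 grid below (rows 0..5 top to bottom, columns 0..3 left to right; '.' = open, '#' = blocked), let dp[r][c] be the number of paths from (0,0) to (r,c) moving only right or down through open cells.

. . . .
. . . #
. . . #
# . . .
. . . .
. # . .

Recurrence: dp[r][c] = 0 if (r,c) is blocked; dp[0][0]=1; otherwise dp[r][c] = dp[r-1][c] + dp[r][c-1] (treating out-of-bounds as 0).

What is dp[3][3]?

r\c   0   1   2   3
  0   1   1   1   1
  1   1   2   3   0
  2   1   3   6   0
  3   0   3   9   9
  4   0   3  12  21
  5   0   0  12  33

9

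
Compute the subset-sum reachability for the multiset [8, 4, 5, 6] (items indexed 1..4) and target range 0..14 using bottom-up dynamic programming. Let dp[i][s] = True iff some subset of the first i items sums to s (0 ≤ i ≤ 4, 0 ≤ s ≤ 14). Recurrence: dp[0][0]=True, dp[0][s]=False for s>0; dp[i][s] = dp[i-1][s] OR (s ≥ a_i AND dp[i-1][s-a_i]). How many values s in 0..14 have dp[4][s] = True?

11

i\s   0   1   2   3   4   5   6   7   8   9  10  11  12  13  14
  0   T   F   F   F   F   F   F   F   F   F   F   F   F   F   F
  1   T   F   F   F   F   F   F   F   T   F   F   F   F   F   F
  2   T   F   F   F   T   F   F   F   T   F   F   F   T   F   F
  3   T   F   F   F   T   T   F   F   T   T   F   F   T   T   F
  4   T   F   F   F   T   T   T   F   T   T   T   T   T   T   T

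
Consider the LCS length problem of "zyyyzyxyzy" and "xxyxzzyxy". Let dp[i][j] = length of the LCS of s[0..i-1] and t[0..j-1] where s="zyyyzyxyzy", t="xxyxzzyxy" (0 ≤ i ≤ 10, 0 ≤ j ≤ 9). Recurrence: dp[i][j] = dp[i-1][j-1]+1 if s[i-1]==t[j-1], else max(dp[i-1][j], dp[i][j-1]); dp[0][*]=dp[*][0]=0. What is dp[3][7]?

   ''  x  x  y  x  z  z  y  x  y
''  0  0  0  0  0  0  0  0  0  0
 z  0  0  0  0  0  1  1  1  1  1
 y  0  0  0  1  1  1  1  2  2  2
 y  0  0  0  1  1  1  1  2  2  3
 y  0  0  0  1  1  1  1  2  2  3
 z  0  0  0  1  1  2  2  2  2  3
 y  0  0  0  1  1  2  2  3  3  3
 x  0  1  1  1  2  2  2  3  4  4
 y  0  1  1  2  2  2  2  3  4  5
 z  0  1  1  2  2  3  3  3  4  5
 y  0  1  1  2  2  3  3  4  4  5

2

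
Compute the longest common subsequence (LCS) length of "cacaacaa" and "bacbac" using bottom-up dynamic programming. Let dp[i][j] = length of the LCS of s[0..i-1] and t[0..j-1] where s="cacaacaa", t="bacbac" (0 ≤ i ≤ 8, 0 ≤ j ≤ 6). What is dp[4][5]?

   ''  b  a  c  b  a  c
''  0  0  0  0  0  0  0
 c  0  0  0  1  1  1  1
 a  0  0  1  1  1  2  2
 c  0  0  1  2  2  2  3
 a  0  0  1  2  2  3  3
 a  0  0  1  2  2  3  3
 c  0  0  1  2  2  3  4
 a  0  0  1  2  2  3  4
 a  0  0  1  2  2  3  4

3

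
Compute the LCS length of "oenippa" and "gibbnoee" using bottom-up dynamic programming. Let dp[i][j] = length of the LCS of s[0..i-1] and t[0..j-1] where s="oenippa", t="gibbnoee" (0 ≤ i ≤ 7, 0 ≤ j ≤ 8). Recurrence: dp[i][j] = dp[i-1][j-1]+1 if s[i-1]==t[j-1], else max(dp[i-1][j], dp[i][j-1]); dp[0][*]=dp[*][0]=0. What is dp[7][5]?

1

   ''  g  i  b  b  n  o  e  e
''  0  0  0  0  0  0  0  0  0
 o  0  0  0  0  0  0  1  1  1
 e  0  0  0  0  0  0  1  2  2
 n  0  0  0  0  0  1  1  2  2
 i  0  0  1  1  1  1  1  2  2
 p  0  0  1  1  1  1  1  2  2
 p  0  0  1  1  1  1  1  2  2
 a  0  0  1  1  1  1  1  2  2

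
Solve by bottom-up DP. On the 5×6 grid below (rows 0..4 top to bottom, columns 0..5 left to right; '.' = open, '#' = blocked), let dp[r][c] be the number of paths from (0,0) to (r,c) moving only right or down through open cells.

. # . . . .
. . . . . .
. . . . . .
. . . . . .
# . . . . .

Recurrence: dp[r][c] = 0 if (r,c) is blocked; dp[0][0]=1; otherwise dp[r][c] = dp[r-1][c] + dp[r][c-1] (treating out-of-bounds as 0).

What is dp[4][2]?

9

r\c   0   1   2   3   4   5
  0   1   0   0   0   0   0
  1   1   1   1   1   1   1
  2   1   2   3   4   5   6
  3   1   3   6  10  15  21
  4   0   3   9  19  34  55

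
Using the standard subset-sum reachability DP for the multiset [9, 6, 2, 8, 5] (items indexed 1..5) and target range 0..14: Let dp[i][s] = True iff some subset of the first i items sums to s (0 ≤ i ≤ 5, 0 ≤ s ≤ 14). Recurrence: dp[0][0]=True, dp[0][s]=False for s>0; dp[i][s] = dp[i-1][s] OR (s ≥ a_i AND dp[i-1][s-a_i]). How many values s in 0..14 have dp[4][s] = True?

8

i\s   0   1   2   3   4   5   6   7   8   9  10  11  12  13  14
  0   T   F   F   F   F   F   F   F   F   F   F   F   F   F   F
  1   T   F   F   F   F   F   F   F   F   T   F   F   F   F   F
  2   T   F   F   F   F   F   T   F   F   T   F   F   F   F   F
  3   T   F   T   F   F   F   T   F   T   T   F   T   F   F   F
  4   T   F   T   F   F   F   T   F   T   T   T   T   F   F   T
  5   T   F   T   F   F   T   T   T   T   T   T   T   F   T   T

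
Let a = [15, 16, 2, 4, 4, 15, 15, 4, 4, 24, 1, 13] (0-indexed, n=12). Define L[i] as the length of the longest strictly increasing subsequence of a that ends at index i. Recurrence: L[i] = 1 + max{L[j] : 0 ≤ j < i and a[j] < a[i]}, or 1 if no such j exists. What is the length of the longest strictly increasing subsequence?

   i    0    1    2    3    4    5    6    7    8    9   10   11
a[i]   15   16    2    4    4   15   15    4    4   24    1   13
L[i]    1    2    1    2    2    3    3    2    2    4    1    3

4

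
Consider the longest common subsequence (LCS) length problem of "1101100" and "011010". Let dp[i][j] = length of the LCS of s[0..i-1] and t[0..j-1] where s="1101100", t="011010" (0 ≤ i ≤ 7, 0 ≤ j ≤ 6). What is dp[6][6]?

5

   ''  0  1  1  0  1  0
''  0  0  0  0  0  0  0
 1  0  0  1  1  1  1  1
 1  0  0  1  2  2  2  2
 0  0  1  1  2  3  3  3
 1  0  1  2  2  3  4  4
 1  0  1  2  3  3  4  4
 0  0  1  2  3  4  4  5
 0  0  1  2  3  4  4  5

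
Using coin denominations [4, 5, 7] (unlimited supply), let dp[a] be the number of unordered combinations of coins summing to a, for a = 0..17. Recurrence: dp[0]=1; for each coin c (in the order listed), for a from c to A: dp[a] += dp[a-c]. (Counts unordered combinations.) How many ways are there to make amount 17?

2

after  coin     0     1     2     3     4     5     6     7     8     9    10    11    12    13    14    15    16    17
          4     1     0     0     0     1     0     0     0     1     0     0     0     1     0     0     0     1     0
          5     1     0     0     0     1     1     0     0     1     1     1     0     1     1     1     1     1     1
          7     1     0     0     0     1     1     0     1     1     1     1     1     2     1     2     2     2     2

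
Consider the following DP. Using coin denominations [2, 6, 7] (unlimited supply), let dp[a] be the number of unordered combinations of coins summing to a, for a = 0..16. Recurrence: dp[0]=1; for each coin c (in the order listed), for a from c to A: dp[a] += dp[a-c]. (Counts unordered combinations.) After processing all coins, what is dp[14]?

after  coin     0     1     2     3     4     5     6     7     8     9    10    11    12    13    14    15    16
          2     1     0     1     0     1     0     1     0     1     0     1     0     1     0     1     0     1
          6     1     0     1     0     1     0     2     0     2     0     2     0     3     0     3     0     3
          7     1     0     1     0     1     0     2     1     2     1     2     1     3     2     4     2     4

4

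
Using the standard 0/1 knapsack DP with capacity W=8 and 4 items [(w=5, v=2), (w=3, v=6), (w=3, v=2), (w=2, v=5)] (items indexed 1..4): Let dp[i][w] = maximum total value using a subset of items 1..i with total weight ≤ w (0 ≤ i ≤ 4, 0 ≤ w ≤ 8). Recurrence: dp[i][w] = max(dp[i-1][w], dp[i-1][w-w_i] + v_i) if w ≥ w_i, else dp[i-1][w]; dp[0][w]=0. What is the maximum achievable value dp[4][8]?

i\w   0   1   2   3   4   5   6   7   8
  0   0   0   0   0   0   0   0   0   0
  1   0   0   0   0   0   2   2   2   2
  2   0   0   0   6   6   6   6   6   8
  3   0   0   0   6   6   6   8   8   8
  4   0   0   5   6   6  11  11  11  13

13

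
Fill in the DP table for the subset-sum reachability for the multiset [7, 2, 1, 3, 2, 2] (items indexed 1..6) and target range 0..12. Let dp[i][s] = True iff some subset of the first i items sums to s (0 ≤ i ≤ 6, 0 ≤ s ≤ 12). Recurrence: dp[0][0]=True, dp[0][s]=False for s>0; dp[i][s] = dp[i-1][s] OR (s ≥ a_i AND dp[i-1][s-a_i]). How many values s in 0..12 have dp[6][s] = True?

13

i\s   0   1   2   3   4   5   6   7   8   9  10  11  12
  0   T   F   F   F   F   F   F   F   F   F   F   F   F
  1   T   F   F   F   F   F   F   T   F   F   F   F   F
  2   T   F   T   F   F   F   F   T   F   T   F   F   F
  3   T   T   T   T   F   F   F   T   T   T   T   F   F
  4   T   T   T   T   T   T   T   T   T   T   T   T   T
  5   T   T   T   T   T   T   T   T   T   T   T   T   T
  6   T   T   T   T   T   T   T   T   T   T   T   T   T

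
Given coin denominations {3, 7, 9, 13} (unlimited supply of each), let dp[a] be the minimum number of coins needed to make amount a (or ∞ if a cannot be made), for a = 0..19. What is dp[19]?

 a  0  1  2  3  4  5  6  7  8  9 10 11 12 13 14 15 16 17 18 19
dp  0  -  -  1  -  -  2  1  -  1  2  -  2  1  2  3  2  3  2  3
(- denotes ∞ / unreachable)

3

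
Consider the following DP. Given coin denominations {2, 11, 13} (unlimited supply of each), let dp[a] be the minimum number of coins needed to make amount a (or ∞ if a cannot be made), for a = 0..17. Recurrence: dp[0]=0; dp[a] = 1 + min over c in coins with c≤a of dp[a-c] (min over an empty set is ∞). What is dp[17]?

3

 a  0  1  2  3  4  5  6  7  8  9 10 11 12 13 14 15 16 17
dp  0  -  1  -  2  -  3  -  4  -  5  1  6  1  7  2  8  3
(- denotes ∞ / unreachable)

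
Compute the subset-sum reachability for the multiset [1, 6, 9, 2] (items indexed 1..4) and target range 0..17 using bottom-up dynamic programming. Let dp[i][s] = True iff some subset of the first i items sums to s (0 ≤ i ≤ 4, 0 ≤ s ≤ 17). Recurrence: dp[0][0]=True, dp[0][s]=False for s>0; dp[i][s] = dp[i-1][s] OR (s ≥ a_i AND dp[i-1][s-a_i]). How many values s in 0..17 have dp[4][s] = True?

i\s   0   1   2   3   4   5   6   7   8   9  10  11  12  13  14  15  16  17
  0   T   F   F   F   F   F   F   F   F   F   F   F   F   F   F   F   F   F
  1   T   T   F   F   F   F   F   F   F   F   F   F   F   F   F   F   F   F
  2   T   T   F   F   F   F   T   T   F   F   F   F   F   F   F   F   F   F
  3   T   T   F   F   F   F   T   T   F   T   T   F   F   F   F   T   T   F
  4   T   T   T   T   F   F   T   T   T   T   T   T   T   F   F   T   T   T

14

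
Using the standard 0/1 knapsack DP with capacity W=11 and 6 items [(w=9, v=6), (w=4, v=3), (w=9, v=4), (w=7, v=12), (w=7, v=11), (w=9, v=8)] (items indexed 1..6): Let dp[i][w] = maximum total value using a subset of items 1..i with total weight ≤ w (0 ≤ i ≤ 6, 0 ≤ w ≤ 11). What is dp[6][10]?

12

i\w   0   1   2   3   4   5   6   7   8   9  10  11
  0   0   0   0   0   0   0   0   0   0   0   0   0
  1   0   0   0   0   0   0   0   0   0   6   6   6
  2   0   0   0   0   3   3   3   3   3   6   6   6
  3   0   0   0   0   3   3   3   3   3   6   6   6
  4   0   0   0   0   3   3   3  12  12  12  12  15
  5   0   0   0   0   3   3   3  12  12  12  12  15
  6   0   0   0   0   3   3   3  12  12  12  12  15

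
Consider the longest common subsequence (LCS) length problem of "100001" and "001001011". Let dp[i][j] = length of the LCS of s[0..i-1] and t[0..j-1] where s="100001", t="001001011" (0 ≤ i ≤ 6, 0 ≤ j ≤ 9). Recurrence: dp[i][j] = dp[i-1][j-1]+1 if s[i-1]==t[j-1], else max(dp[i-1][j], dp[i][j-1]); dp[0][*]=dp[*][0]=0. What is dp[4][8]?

   ''  0  0  1  0  0  1  0  1  1
''  0  0  0  0  0  0  0  0  0  0
 1  0  0  0  1  1  1  1  1  1  1
 0  0  1  1  1  2  2  2  2  2  2
 0  0  1  2  2  2  3  3  3  3  3
 0  0  1  2  2  3  3  3  4  4  4
 0  0  1  2  2  3  4  4  4  4  4
 1  0  1  2  3  3  4  5  5  5  5

4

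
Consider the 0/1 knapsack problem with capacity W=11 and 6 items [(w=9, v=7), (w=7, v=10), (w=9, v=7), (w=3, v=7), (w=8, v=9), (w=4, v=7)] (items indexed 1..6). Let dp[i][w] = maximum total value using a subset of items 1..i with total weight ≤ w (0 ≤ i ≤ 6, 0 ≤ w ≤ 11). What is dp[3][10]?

10

i\w   0   1   2   3   4   5   6   7   8   9  10  11
  0   0   0   0   0   0   0   0   0   0   0   0   0
  1   0   0   0   0   0   0   0   0   0   7   7   7
  2   0   0   0   0   0   0   0  10  10  10  10  10
  3   0   0   0   0   0   0   0  10  10  10  10  10
  4   0   0   0   7   7   7   7  10  10  10  17  17
  5   0   0   0   7   7   7   7  10  10  10  17  17
  6   0   0   0   7   7   7   7  14  14  14  17  17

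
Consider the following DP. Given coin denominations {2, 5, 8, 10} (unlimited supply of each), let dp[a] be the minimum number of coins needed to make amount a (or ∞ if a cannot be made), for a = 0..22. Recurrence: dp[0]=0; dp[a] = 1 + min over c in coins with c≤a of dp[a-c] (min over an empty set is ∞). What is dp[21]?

 a  0  1  2  3  4  5  6  7  8  9 10 11 12 13 14 15 16 17 18 19 20 21 22
dp  0  -  1  -  2  1  3  2  1  3  1  4  2  2  3  2  2  3  2  4  2  3  3
(- denotes ∞ / unreachable)

3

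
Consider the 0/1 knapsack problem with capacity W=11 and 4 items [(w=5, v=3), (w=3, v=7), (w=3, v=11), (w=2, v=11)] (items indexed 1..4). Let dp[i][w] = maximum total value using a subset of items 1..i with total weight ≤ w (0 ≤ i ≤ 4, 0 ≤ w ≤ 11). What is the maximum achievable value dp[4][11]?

i\w   0   1   2   3   4   5   6   7   8   9  10  11
  0   0   0   0   0   0   0   0   0   0   0   0   0
  1   0   0   0   0   0   3   3   3   3   3   3   3
  2   0   0   0   7   7   7   7   7  10  10  10  10
  3   0   0   0  11  11  11  18  18  18  18  18  21
  4   0   0  11  11  11  22  22  22  29  29  29  29

29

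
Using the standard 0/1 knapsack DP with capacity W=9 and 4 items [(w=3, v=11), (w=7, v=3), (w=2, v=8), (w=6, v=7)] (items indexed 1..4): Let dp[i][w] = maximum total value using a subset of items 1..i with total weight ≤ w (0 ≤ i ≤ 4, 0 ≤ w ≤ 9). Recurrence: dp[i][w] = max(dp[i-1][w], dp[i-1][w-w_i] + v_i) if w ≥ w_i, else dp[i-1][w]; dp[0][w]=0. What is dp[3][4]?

11

i\w   0   1   2   3   4   5   6   7   8   9
  0   0   0   0   0   0   0   0   0   0   0
  1   0   0   0  11  11  11  11  11  11  11
  2   0   0   0  11  11  11  11  11  11  11
  3   0   0   8  11  11  19  19  19  19  19
  4   0   0   8  11  11  19  19  19  19  19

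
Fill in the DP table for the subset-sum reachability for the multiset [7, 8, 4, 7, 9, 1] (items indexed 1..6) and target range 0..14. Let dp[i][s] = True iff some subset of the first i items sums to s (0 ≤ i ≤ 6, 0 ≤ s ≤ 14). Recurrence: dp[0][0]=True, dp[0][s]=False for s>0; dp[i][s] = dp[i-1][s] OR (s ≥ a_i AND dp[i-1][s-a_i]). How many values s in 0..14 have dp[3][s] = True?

i\s   0   1   2   3   4   5   6   7   8   9  10  11  12  13  14
  0   T   F   F   F   F   F   F   F   F   F   F   F   F   F   F
  1   T   F   F   F   F   F   F   T   F   F   F   F   F   F   F
  2   T   F   F   F   F   F   F   T   T   F   F   F   F   F   F
  3   T   F   F   F   T   F   F   T   T   F   F   T   T   F   F
  4   T   F   F   F   T   F   F   T   T   F   F   T   T   F   T
  5   T   F   F   F   T   F   F   T   T   T   F   T   T   T   T
  6   T   T   F   F   T   T   F   T   T   T   T   T   T   T   T

6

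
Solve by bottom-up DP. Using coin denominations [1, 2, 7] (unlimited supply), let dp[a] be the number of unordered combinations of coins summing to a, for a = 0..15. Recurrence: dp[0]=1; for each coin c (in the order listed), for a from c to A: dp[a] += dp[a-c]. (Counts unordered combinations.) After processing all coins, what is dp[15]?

after  coin     0     1     2     3     4     5     6     7     8     9    10    11    12    13    14    15
          1     1     1     1     1     1     1     1     1     1     1     1     1     1     1     1     1
          2     1     1     2     2     3     3     4     4     5     5     6     6     7     7     8     8
          7     1     1     2     2     3     3     4     5     6     7     8     9    10    11    13    14

14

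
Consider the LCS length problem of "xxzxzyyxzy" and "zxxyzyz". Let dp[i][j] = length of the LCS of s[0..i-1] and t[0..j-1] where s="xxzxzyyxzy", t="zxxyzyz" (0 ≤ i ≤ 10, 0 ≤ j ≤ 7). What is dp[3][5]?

   ''  z  x  x  y  z  y  z
''  0  0  0  0  0  0  0  0
 x  0  0  1  1  1  1  1  1
 x  0  0  1  2  2  2  2  2
 z  0  1  1  2  2  3  3  3
 x  0  1  2  2  2  3  3  3
 z  0  1  2  2  2  3  3  4
 y  0  1  2  2  3  3  4  4
 y  0  1  2  2  3  3  4  4
 x  0  1  2  3  3  3  4  4
 z  0  1  2  3  3  4  4  5
 y  0  1  2  3  4  4  5  5

3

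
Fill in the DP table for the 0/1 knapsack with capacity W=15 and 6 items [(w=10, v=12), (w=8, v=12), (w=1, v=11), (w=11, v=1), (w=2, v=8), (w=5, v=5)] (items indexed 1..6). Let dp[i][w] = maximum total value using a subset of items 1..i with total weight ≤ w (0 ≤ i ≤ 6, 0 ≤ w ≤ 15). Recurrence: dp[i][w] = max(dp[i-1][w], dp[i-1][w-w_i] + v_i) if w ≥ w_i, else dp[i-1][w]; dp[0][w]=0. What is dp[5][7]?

19

i\w   0   1   2   3   4   5   6   7   8   9  10  11  12  13  14  15
  0   0   0   0   0   0   0   0   0   0   0   0   0   0   0   0   0
  1   0   0   0   0   0   0   0   0   0   0  12  12  12  12  12  12
  2   0   0   0   0   0   0   0   0  12  12  12  12  12  12  12  12
  3   0  11  11  11  11  11  11  11  12  23  23  23  23  23  23  23
  4   0  11  11  11  11  11  11  11  12  23  23  23  23  23  23  23
  5   0  11  11  19  19  19  19  19  19  23  23  31  31  31  31  31
  6   0  11  11  19  19  19  19  19  24  24  24  31  31  31  31  31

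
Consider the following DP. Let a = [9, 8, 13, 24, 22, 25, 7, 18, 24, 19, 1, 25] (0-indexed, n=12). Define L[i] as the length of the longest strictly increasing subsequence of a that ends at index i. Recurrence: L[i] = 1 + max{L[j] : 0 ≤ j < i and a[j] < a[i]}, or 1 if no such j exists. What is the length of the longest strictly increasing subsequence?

   i    0    1    2    3    4    5    6    7    8    9   10   11
a[i]    9    8   13   24   22   25    7   18   24   19    1   25
L[i]    1    1    2    3    3    4    1    3    4    4    1    5

5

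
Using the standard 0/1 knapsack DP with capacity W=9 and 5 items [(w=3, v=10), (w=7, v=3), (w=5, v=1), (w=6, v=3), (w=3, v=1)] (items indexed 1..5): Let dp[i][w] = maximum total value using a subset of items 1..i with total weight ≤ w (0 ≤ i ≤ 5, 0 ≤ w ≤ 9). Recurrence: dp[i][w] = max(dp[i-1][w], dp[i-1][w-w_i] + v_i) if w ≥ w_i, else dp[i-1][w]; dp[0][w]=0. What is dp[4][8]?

11

i\w   0   1   2   3   4   5   6   7   8   9
  0   0   0   0   0   0   0   0   0   0   0
  1   0   0   0  10  10  10  10  10  10  10
  2   0   0   0  10  10  10  10  10  10  10
  3   0   0   0  10  10  10  10  10  11  11
  4   0   0   0  10  10  10  10  10  11  13
  5   0   0   0  10  10  10  11  11  11  13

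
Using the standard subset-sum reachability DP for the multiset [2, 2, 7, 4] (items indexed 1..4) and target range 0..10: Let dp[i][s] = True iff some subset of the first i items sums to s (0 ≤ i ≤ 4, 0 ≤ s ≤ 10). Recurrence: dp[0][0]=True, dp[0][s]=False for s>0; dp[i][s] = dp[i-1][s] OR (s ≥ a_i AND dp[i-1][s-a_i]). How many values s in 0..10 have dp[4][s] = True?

i\s   0   1   2   3   4   5   6   7   8   9  10
  0   T   F   F   F   F   F   F   F   F   F   F
  1   T   F   T   F   F   F   F   F   F   F   F
  2   T   F   T   F   T   F   F   F   F   F   F
  3   T   F   T   F   T   F   F   T   F   T   F
  4   T   F   T   F   T   F   T   T   T   T   F

7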